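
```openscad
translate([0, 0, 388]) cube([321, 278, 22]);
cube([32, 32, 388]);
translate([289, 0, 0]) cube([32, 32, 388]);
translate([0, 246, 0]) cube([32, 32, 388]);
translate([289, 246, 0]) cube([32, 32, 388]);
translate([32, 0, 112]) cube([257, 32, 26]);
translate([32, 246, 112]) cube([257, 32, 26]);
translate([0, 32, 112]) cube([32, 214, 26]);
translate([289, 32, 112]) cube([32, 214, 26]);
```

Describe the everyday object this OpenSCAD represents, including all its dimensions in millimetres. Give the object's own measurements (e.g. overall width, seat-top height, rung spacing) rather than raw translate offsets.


A four-legged stool. The seat is a 321×278×22 mm slab whose top surface is at z = 410 mm; four square legs, each 32×32 mm in cross-section, run from the floor (z = 0) to the underside of the seat, each flush with a corner of the seat. Four stretchers, 32 mm wide and 26 mm tall, connect adjacent legs with their undersides at z = 112 mm, each running between the inner faces of the legs it joins and aligned with the legs' outer faces on the other axis.


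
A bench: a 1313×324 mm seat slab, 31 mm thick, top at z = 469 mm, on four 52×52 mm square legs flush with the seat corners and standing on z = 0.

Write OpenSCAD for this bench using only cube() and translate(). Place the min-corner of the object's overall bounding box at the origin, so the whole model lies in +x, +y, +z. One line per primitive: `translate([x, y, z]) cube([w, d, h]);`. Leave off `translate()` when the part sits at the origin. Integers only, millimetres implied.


translate([0, 0, 438]) cube([1313, 324, 31]);
cube([52, 52, 438]);
translate([0, 272, 0]) cube([52, 52, 438]);
translate([1261, 0, 0]) cube([52, 52, 438]);
translate([1261, 272, 0]) cube([52, 52, 438]);


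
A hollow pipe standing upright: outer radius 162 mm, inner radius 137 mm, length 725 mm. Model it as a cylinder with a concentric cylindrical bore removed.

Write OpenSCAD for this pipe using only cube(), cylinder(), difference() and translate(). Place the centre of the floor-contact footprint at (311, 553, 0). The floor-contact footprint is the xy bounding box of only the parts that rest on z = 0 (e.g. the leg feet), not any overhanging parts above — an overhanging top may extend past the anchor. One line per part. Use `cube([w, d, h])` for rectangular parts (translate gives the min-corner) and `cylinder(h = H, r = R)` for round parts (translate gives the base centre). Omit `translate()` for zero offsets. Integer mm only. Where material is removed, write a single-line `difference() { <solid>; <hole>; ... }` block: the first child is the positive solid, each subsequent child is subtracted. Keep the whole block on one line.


difference() { translate([311, 553, 0]) cylinder(h = 725, r = 162); translate([311, 553, 0]) cylinder(h = 725, r = 137); }


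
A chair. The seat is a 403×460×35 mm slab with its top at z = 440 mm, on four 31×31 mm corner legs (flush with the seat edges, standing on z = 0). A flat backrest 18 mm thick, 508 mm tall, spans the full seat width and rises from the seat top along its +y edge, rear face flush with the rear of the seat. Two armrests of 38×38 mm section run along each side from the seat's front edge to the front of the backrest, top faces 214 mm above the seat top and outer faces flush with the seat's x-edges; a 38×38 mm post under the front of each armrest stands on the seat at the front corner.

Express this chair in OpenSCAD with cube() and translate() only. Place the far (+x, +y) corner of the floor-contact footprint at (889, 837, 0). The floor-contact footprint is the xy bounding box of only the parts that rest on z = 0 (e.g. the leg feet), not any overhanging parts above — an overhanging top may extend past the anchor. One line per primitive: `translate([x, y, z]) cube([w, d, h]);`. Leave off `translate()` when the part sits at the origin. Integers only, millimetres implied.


// leg_h = 440 - 35 = 405
// arm post h = 214 - 38 = 176
translate([486, 377, 405]) cube([403, 460, 35]);
translate([486, 377, 0]) cube([31, 31, 405]);
translate([858, 377, 0]) cube([31, 31, 405]);
translate([486, 806, 0]) cube([31, 31, 405]);
translate([858, 806, 0]) cube([31, 31, 405]);
translate([486, 819, 440]) cube([403, 18, 508]);
translate([486, 377, 616]) cube([38, 442, 38]);
translate([851, 377, 616]) cube([38, 442, 38]);
translate([486, 377, 440]) cube([38, 38, 176]);
translate([851, 377, 440]) cube([38, 38, 176]);


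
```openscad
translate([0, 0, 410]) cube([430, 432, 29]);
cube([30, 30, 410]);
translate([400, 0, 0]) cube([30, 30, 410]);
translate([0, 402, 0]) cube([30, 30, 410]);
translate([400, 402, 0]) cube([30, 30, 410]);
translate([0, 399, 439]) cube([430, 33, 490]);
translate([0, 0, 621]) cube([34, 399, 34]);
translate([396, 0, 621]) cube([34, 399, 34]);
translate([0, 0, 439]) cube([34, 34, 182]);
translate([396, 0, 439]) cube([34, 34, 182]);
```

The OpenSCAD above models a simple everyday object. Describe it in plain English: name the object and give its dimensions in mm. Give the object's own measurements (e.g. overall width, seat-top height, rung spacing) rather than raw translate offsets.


A chair. The seat is a 430×432×29 mm slab with its top at z = 439 mm, on four 30×30 mm corner legs (flush with the seat edges, standing on z = 0). A flat backrest 33 mm thick, 490 mm tall, spans the full seat width and rises from the seat top along its +y edge, rear face flush with the rear of the seat. Two armrests of 34×34 mm section run along each side from the seat's front edge to the front of the backrest, top faces 216 mm above the seat top and outer faces flush with the seat's x-edges; a 34×34 mm post under the front of each armrest stands on the seat at the front corner.


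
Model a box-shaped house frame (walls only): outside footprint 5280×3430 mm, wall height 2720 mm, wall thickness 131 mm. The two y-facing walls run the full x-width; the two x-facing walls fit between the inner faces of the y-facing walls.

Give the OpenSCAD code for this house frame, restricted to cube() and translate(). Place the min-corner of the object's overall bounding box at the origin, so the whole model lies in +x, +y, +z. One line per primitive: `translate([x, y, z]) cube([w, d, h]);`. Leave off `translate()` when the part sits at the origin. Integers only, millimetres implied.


cube([5280, 131, 2720]);
translate([0, 3299, 0]) cube([5280, 131, 2720]);
translate([0, 131, 0]) cube([131, 3168, 2720]);
translate([5149, 131, 0]) cube([131, 3168, 2720]);


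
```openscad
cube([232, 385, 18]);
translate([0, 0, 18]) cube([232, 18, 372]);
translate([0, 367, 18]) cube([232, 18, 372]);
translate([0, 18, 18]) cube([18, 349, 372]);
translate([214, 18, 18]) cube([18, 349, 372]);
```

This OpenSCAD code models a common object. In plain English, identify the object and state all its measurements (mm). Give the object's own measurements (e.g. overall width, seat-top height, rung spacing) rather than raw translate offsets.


An open-topped rectangular box: outside dimensions 232×385×390 mm, with a uniform wall and base thickness of 18 mm. The base is a full 232×385 slab on the floor; four walls sit on top of the base. The front and back walls (the −y and +y sides) span the full width; the two side walls fit between them.


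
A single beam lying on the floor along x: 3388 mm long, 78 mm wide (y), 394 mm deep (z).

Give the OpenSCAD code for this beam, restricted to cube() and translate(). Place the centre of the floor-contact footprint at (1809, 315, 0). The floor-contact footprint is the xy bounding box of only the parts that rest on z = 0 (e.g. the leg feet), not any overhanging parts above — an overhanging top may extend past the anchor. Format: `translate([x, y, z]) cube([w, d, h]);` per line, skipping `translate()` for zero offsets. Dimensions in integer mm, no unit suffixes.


translate([115, 276, 0]) cube([3388, 78, 394]);


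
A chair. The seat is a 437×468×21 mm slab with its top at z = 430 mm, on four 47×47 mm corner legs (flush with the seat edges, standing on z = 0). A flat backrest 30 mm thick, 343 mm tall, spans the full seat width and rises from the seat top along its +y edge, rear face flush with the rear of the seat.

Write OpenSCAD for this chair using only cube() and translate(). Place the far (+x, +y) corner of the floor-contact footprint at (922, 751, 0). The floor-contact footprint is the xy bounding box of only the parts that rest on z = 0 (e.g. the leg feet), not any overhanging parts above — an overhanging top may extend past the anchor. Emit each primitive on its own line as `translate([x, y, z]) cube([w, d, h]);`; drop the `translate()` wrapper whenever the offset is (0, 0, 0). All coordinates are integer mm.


translate([485, 283, 409]) cube([437, 468, 21]);
translate([485, 283, 0]) cube([47, 47, 409]);
translate([875, 283, 0]) cube([47, 47, 409]);
translate([485, 704, 0]) cube([47, 47, 409]);
translate([875, 704, 0]) cube([47, 47, 409]);
translate([485, 721, 430]) cube([437, 30, 343]);


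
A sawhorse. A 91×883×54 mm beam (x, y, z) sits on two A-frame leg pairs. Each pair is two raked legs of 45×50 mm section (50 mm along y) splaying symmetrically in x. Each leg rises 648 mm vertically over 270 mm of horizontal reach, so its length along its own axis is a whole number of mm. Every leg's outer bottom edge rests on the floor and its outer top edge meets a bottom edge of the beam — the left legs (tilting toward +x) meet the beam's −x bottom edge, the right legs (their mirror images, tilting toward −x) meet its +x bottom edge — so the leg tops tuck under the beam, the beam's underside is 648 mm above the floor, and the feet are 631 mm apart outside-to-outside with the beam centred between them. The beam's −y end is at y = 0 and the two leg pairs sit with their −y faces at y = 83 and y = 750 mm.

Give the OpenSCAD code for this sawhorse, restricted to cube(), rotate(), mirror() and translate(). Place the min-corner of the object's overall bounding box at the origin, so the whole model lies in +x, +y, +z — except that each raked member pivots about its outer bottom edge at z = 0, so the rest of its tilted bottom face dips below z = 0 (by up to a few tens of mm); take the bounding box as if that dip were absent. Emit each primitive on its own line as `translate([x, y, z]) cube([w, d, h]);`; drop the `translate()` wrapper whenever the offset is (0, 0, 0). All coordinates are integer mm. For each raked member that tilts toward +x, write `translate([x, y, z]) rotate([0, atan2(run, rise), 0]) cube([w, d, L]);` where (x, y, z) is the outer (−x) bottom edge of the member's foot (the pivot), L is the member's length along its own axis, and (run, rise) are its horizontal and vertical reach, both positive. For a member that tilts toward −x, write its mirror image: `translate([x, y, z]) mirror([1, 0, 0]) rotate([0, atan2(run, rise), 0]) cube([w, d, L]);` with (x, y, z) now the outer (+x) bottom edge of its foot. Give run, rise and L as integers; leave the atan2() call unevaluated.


// leg length = √(270² + 648²) = 702
// right-leg outer foot x = 2·270 + 91 = 631
// beam min-corner = (270, 0, 648)
translate([270, 0, 648]) cube([91, 883, 54]);
translate([0, 83, 0]) rotate([0, atan2(270, 648), 0]) cube([45, 50, 702]);
translate([631, 83, 0]) mirror([1, 0, 0]) rotate([0, atan2(270, 648), 0]) cube([45, 50, 702]);
translate([0, 750, 0]) rotate([0, atan2(270, 648), 0]) cube([45, 50, 702]);
translate([631, 750, 0]) mirror([1, 0, 0]) rotate([0, atan2(270, 648), 0]) cube([45, 50, 702]);


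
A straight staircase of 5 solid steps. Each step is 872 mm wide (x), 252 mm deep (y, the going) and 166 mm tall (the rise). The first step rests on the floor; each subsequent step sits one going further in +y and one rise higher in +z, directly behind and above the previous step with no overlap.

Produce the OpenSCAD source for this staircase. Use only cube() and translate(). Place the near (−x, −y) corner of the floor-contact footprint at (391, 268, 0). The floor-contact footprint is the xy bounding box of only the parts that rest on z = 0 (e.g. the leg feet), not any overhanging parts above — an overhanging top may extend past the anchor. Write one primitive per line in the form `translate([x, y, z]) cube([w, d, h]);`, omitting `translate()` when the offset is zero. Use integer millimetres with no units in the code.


translate([391, 268, 0]) cube([872, 252, 166]);
translate([391, 520, 166]) cube([872, 252, 166]);
translate([391, 772, 332]) cube([872, 252, 166]);
translate([391, 1024, 498]) cube([872, 252, 166]);
translate([391, 1276, 664]) cube([872, 252, 166]);


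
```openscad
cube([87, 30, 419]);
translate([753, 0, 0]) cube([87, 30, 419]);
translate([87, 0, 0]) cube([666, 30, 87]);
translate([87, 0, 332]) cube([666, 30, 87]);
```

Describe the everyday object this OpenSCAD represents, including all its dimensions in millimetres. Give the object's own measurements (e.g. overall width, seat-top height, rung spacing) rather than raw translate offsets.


A rectangular picture frame lying in the x–z plane (depth along y). The opening is 666 mm wide (x) by 245 mm tall (z), surrounded by a border 87 mm wide on all four sides. The frame is 30 mm deep and is made of two full-height vertical stiles with two horizontal rails fitted between them.


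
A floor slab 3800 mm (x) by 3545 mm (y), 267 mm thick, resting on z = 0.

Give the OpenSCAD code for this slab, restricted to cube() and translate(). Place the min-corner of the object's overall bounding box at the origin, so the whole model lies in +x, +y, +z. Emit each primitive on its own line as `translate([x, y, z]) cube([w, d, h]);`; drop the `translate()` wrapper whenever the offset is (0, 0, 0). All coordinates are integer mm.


cube([3800, 3545, 267]);


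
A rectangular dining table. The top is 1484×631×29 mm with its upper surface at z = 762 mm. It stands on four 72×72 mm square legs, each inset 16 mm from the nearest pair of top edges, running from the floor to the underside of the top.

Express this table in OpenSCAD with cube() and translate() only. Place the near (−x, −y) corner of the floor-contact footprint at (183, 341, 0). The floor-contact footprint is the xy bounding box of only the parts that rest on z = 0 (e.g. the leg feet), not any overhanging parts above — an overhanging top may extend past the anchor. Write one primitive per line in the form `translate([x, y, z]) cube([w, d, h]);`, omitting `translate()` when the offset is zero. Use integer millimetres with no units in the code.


translate([167, 325, 733]) cube([1484, 631, 29]);
translate([183, 341, 0]) cube([72, 72, 733]);
translate([1563, 341, 0]) cube([72, 72, 733]);
translate([183, 868, 0]) cube([72, 72, 733]);
translate([1563, 868, 0]) cube([72, 72, 733]);


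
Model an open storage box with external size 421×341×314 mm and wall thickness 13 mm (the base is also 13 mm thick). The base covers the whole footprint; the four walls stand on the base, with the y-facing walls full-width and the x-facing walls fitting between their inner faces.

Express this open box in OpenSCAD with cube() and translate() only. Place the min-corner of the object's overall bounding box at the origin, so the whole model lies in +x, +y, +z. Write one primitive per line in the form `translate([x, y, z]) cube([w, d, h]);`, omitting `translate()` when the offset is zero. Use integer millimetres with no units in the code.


cube([421, 341, 13]);
translate([0, 0, 13]) cube([421, 13, 301]);
translate([0, 328, 13]) cube([421, 13, 301]);
translate([0, 13, 13]) cube([13, 315, 301]);
translate([408, 13, 13]) cube([13, 315, 301]);


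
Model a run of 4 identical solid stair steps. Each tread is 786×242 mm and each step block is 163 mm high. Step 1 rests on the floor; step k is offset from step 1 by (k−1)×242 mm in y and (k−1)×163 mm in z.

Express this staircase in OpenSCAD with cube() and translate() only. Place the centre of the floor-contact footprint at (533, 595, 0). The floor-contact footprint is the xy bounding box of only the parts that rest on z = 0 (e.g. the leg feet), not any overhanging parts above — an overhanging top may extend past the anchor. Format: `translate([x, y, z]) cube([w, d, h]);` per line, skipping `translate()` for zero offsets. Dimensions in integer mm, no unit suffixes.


translate([140, 474, 0]) cube([786, 242, 163]);
translate([140, 716, 163]) cube([786, 242, 163]);
translate([140, 958, 326]) cube([786, 242, 163]);
translate([140, 1200, 489]) cube([786, 242, 163]);


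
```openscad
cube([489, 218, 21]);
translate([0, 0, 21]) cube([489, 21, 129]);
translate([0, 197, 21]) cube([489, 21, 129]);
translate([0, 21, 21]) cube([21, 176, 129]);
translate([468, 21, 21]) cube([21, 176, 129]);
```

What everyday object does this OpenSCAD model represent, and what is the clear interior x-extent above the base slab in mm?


An open box. The internal width is 447 mm.

A 489×218 base slab with four walls standing on it — an open box. The base is 489 mm wide and the walls are 21 mm thick, so the internal width is 489 − 2 × 21 = 447 mm.


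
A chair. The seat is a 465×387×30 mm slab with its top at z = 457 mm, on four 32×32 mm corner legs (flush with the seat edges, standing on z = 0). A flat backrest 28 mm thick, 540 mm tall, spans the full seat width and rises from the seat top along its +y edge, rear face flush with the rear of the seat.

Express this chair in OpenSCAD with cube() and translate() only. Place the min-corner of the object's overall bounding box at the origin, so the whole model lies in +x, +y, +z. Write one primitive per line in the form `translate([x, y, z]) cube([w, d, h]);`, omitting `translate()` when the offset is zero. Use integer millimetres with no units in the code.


translate([0, 0, 427]) cube([465, 387, 30]);
cube([32, 32, 427]);
translate([433, 0, 0]) cube([32, 32, 427]);
translate([0, 355, 0]) cube([32, 32, 427]);
translate([433, 355, 0]) cube([32, 32, 427]);
translate([0, 359, 457]) cube([465, 28, 540]);


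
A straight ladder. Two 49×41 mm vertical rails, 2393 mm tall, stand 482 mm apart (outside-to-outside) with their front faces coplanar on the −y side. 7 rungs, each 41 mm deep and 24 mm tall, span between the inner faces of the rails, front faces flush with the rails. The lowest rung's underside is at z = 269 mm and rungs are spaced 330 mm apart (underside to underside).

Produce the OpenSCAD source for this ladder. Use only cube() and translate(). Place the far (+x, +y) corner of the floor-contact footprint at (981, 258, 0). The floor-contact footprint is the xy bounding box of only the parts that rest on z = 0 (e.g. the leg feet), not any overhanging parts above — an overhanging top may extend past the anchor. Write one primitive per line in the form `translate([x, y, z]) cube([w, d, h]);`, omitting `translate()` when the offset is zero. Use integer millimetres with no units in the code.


// rung span = 482 - 2*49 = 384
// rung[k] z = 269 + k*330
translate([499, 217, 0]) cube([49, 41, 2393]);
translate([932, 217, 0]) cube([49, 41, 2393]);
translate([548, 217, 269]) cube([384, 41, 24]);
translate([548, 217, 599]) cube([384, 41, 24]);
translate([548, 217, 929]) cube([384, 41, 24]);
translate([548, 217, 1259]) cube([384, 41, 24]);
translate([548, 217, 1589]) cube([384, 41, 24]);
translate([548, 217, 1919]) cube([384, 41, 24]);
translate([548, 217, 2249]) cube([384, 41, 24]);


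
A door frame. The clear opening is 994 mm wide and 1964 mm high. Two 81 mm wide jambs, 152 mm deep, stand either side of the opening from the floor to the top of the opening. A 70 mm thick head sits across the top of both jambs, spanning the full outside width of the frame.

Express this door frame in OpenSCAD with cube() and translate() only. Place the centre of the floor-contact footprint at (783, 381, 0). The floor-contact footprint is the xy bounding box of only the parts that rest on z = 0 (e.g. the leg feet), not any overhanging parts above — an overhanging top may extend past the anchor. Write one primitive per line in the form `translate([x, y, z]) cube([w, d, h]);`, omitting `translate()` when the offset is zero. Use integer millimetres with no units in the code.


translate([205, 305, 0]) cube([81, 152, 1964]);
translate([1280, 305, 0]) cube([81, 152, 1964]);
translate([205, 305, 1964]) cube([1156, 152, 70]);


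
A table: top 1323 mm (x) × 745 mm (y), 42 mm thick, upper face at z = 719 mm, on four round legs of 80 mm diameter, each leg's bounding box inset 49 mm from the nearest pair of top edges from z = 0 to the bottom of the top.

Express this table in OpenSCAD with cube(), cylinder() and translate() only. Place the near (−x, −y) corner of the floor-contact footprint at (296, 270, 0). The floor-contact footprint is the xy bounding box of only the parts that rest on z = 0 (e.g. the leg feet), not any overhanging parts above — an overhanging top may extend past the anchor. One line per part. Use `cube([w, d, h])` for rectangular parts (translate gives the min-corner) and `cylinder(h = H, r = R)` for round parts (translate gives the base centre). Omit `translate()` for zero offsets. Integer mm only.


translate([247, 221, 677]) cube([1323, 745, 42]);
translate([336, 310, 0]) cylinder(h = 677, r = 40);
translate([1481, 310, 0]) cylinder(h = 677, r = 40);
translate([336, 877, 0]) cylinder(h = 677, r = 40);
translate([1481, 877, 0]) cylinder(h = 677, r = 40);


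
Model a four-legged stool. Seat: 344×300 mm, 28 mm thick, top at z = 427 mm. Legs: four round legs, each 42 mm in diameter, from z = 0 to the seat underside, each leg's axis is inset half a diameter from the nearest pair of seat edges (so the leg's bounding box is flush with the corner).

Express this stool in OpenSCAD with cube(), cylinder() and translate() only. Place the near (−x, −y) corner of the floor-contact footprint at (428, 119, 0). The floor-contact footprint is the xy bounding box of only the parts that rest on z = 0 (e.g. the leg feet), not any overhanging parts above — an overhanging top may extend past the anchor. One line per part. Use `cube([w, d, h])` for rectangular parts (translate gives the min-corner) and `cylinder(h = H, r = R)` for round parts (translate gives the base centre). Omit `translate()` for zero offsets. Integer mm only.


translate([428, 119, 399]) cube([344, 300, 28]);
translate([449, 140, 0]) cylinder(h = 399, r = 21);
translate([751, 140, 0]) cylinder(h = 399, r = 21);
translate([449, 398, 0]) cylinder(h = 399, r = 21);
translate([751, 398, 0]) cylinder(h = 399, r = 21);


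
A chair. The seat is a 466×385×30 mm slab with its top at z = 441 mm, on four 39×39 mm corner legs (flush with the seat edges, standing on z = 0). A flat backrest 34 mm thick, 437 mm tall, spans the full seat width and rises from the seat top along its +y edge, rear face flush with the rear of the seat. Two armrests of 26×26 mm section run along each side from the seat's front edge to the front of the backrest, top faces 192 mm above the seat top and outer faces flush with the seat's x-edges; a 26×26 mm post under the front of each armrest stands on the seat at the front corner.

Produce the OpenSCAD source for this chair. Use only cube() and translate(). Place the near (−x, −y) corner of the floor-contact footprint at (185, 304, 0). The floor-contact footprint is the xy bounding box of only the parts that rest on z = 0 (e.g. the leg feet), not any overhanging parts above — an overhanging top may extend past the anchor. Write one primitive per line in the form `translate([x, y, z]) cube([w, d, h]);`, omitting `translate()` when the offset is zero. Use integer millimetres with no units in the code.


translate([185, 304, 411]) cube([466, 385, 30]);
translate([185, 304, 0]) cube([39, 39, 411]);
translate([612, 304, 0]) cube([39, 39, 411]);
translate([185, 650, 0]) cube([39, 39, 411]);
translate([612, 650, 0]) cube([39, 39, 411]);
translate([185, 655, 441]) cube([466, 34, 437]);
translate([185, 304, 607]) cube([26, 351, 26]);
translate([625, 304, 607]) cube([26, 351, 26]);
translate([185, 304, 441]) cube([26, 26, 166]);
translate([625, 304, 441]) cube([26, 26, 166]);


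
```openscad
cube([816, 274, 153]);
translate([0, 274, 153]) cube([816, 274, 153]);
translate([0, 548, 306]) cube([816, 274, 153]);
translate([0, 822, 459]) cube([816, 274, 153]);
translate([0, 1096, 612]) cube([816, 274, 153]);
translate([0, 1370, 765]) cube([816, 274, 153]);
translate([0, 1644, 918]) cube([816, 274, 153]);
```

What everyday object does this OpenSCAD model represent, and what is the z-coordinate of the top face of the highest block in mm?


A staircase. The total rise is 1071 mm.

7 identical blocks, each offset up and back from the previous — a staircase. Each step is 153 mm tall and there are 7 of them, so the total rise is 7 × 153 = 1071 mm.


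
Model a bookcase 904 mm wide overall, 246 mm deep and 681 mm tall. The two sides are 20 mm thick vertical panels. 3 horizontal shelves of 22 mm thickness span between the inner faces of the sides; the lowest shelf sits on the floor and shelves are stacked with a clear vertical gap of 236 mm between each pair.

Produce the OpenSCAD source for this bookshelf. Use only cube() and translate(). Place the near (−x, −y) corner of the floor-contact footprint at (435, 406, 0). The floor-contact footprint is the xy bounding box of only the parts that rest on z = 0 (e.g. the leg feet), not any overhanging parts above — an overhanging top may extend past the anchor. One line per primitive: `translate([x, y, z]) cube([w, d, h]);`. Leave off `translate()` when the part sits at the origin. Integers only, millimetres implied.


translate([435, 406, 0]) cube([20, 246, 681]);
translate([1319, 406, 0]) cube([20, 246, 681]);
translate([455, 406, 0]) cube([864, 246, 22]);
translate([455, 406, 258]) cube([864, 246, 22]);
translate([455, 406, 516]) cube([864, 246, 22]);


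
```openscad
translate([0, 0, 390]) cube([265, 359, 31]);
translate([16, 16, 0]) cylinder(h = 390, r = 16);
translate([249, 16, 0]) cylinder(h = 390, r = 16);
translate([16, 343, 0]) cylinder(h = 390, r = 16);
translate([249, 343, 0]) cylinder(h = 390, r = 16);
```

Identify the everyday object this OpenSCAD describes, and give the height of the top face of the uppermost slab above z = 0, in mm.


A stool. The seat height is 421 mm.

A 265×359×31 slab at z = 390 on four corner cylinders — a stool. The seat top is 390 + 31 = 421 mm.


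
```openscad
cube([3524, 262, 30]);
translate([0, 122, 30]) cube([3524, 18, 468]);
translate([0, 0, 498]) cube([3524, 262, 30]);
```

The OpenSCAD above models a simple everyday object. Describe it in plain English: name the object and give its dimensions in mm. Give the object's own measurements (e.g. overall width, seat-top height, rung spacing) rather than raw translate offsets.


An I-beam lying along x, 3524 mm long. Overall section height 528 mm. Two flanges 262 mm wide (y) and 30 mm thick, one on the floor and one at the top; a web 18 mm thick runs between them, centred on the flange width.


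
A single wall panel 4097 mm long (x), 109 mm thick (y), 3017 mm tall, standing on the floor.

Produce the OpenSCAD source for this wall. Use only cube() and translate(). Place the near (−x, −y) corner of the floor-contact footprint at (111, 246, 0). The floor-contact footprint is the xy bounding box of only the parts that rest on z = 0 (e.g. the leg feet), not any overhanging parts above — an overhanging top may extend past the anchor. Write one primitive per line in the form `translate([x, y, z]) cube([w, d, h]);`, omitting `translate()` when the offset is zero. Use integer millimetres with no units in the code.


translate([111, 246, 0]) cube([4097, 109, 3017]);


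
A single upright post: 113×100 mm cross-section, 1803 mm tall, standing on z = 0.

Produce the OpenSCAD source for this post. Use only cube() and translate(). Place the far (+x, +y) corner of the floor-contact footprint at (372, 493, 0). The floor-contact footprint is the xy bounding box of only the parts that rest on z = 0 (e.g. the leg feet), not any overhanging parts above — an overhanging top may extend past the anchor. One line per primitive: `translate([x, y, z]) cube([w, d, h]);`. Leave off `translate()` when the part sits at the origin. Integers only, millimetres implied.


translate([259, 393, 0]) cube([113, 100, 1803]);


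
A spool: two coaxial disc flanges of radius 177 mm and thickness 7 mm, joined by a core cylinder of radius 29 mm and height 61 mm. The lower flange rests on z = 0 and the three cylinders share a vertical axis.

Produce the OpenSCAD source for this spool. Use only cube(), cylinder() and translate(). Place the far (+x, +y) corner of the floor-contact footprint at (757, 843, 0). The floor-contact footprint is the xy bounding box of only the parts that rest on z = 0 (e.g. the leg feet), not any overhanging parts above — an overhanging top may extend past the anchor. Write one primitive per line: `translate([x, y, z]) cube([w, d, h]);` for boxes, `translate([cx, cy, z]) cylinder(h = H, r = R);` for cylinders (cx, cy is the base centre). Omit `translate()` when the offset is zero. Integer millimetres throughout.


translate([580, 666, 0]) cylinder(h = 7, r = 177);
translate([580, 666, 7]) cylinder(h = 61, r = 29);
translate([580, 666, 68]) cylinder(h = 7, r = 177);


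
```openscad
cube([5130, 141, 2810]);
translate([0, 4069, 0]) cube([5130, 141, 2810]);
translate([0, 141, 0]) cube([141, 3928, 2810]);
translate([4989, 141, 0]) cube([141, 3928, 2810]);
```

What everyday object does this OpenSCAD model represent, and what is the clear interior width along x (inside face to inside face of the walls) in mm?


A house (or room) frame. The interior width is 4848 mm.

Four 2810 mm walls enclosing a rectangle with no floor or roof — a room or house frame. Outside width is 5130 mm and wall thickness is 141 mm, so the interior width is 5130 − 2 × 141 = 4848 mm.


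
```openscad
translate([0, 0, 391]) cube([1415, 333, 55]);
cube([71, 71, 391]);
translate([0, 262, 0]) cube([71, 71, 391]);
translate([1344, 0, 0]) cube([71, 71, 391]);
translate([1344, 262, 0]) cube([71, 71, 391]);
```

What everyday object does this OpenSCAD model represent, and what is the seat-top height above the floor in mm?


A bench. The seat-top height is 446 mm.

A long slab on four corner posts — a bench. The slab sits at z = 391 with thickness 55, so the top is 391 + 55 = 446 mm.


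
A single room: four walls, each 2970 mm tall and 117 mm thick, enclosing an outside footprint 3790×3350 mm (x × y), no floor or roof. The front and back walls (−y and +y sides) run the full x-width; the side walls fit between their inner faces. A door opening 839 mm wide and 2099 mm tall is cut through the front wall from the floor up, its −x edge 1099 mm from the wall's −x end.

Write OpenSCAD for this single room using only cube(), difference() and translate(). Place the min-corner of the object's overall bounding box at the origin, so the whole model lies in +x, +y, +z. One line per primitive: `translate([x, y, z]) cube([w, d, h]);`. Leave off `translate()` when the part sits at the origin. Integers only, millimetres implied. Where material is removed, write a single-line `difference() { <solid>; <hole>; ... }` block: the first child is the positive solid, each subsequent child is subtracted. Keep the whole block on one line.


difference() { cube([3790, 117, 2970]); translate([1099, 0, 0]) cube([839, 117, 2099]); }
translate([0, 3233, 0]) cube([3790, 117, 2970]);
translate([0, 117, 0]) cube([117, 3116, 2970]);
translate([3673, 117, 0]) cube([117, 3116, 2970]);


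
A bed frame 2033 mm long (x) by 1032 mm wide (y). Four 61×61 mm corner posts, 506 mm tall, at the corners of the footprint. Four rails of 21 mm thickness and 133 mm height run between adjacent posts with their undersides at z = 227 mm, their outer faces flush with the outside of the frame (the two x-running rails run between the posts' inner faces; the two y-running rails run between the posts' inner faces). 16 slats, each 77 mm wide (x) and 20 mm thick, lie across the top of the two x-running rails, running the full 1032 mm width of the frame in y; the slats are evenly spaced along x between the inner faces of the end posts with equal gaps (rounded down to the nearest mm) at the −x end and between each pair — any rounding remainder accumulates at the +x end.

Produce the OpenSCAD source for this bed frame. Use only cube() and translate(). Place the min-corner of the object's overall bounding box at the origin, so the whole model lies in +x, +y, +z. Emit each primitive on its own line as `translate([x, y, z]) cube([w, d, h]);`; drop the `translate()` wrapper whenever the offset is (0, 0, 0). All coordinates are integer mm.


// slat z = rail_z + rail_h = 227 + 133 = 360
// slat gap = ⌊(1911 − 16·77) / 17⌋ = 39
cube([61, 61, 506]);
translate([0, 971, 0]) cube([61, 61, 506]);
translate([1972, 0, 0]) cube([61, 61, 506]);
translate([1972, 971, 0]) cube([61, 61, 506]);
translate([61, 0, 227]) cube([1911, 21, 133]);
translate([61, 1011, 227]) cube([1911, 21, 133]);
translate([0, 61, 227]) cube([21, 910, 133]);
translate([2012, 61, 227]) cube([21, 910, 133]);
translate([100, 0, 360]) cube([77, 1032, 20]);
translate([216, 0, 360]) cube([77, 1032, 20]);
translate([332, 0, 360]) cube([77, 1032, 20]);
translate([448, 0, 360]) cube([77, 1032, 20]);
translate([564, 0, 360]) cube([77, 1032, 20]);
translate([680, 0, 360]) cube([77, 1032, 20]);
translate([796, 0, 360]) cube([77, 1032, 20]);
translate([912, 0, 360]) cube([77, 1032, 20]);
translate([1028, 0, 360]) cube([77, 1032, 20]);
translate([1144, 0, 360]) cube([77, 1032, 20]);
translate([1260, 0, 360]) cube([77, 1032, 20]);
translate([1376, 0, 360]) cube([77, 1032, 20]);
translate([1492, 0, 360]) cube([77, 1032, 20]);
translate([1608, 0, 360]) cube([77, 1032, 20]);
translate([1724, 0, 360]) cube([77, 1032, 20]);
translate([1840, 0, 360]) cube([77, 1032, 20]);


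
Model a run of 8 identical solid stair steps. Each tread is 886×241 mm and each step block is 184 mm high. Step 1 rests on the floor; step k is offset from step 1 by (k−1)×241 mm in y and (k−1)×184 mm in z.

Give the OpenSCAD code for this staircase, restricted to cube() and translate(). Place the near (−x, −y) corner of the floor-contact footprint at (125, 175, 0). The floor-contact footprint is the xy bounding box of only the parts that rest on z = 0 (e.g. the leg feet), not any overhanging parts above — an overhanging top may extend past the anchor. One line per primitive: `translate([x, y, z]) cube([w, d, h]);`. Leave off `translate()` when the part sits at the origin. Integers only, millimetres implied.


translate([125, 175, 0]) cube([886, 241, 184]);
translate([125, 416, 184]) cube([886, 241, 184]);
translate([125, 657, 368]) cube([886, 241, 184]);
translate([125, 898, 552]) cube([886, 241, 184]);
translate([125, 1139, 736]) cube([886, 241, 184]);
translate([125, 1380, 920]) cube([886, 241, 184]);
translate([125, 1621, 1104]) cube([886, 241, 184]);
translate([125, 1862, 1288]) cube([886, 241, 184]);


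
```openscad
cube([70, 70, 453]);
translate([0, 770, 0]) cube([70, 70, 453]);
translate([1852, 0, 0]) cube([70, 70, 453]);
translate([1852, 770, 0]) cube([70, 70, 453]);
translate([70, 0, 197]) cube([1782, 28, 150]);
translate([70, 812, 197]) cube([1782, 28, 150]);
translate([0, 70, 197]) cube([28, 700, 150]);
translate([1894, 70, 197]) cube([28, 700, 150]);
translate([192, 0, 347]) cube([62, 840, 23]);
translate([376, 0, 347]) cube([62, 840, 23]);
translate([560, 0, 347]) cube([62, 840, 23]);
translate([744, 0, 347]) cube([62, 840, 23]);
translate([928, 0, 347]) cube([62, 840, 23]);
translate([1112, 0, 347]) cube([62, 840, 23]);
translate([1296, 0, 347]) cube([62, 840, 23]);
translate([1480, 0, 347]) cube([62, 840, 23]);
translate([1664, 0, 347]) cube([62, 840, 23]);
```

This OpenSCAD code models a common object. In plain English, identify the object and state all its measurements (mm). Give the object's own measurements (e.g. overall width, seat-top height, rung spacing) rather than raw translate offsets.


A bed frame 1922 mm long (x) by 840 mm wide (y). Four 70×70 mm corner posts, 453 mm tall, at the corners of the footprint. Four rails of 28 mm thickness and 150 mm height run between adjacent posts with their undersides at z = 197 mm, their outer faces flush with the outside of the frame (the two x-running rails run between the posts' inner faces; the two y-running rails run between the posts' inner faces). 9 slats, each 62 mm wide (x) and 23 mm thick, lie across the top of the two x-running rails, running the full 840 mm width of the frame in y; along x they sit between the end posts with a 122 mm gap after the −x posts and between neighbouring slats, leaving 126 mm before the +x posts.


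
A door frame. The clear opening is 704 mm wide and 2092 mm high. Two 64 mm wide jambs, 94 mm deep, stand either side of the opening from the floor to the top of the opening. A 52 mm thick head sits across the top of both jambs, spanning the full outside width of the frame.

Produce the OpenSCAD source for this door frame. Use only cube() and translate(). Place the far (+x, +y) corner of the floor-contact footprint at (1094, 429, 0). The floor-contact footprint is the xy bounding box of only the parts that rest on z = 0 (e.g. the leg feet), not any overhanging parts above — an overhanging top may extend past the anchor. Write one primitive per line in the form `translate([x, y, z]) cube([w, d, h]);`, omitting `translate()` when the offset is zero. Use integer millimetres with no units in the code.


translate([262, 335, 0]) cube([64, 94, 2092]);
translate([1030, 335, 0]) cube([64, 94, 2092]);
translate([262, 335, 2092]) cube([832, 94, 52]);


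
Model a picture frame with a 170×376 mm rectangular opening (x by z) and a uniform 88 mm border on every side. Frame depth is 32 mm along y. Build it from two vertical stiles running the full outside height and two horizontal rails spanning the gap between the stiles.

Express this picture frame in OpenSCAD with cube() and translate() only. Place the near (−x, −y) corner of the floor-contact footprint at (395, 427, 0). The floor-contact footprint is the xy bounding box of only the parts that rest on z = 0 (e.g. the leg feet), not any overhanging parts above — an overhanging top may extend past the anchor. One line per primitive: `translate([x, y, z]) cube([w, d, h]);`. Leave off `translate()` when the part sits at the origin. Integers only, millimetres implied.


translate([395, 427, 0]) cube([88, 32, 552]);
translate([653, 427, 0]) cube([88, 32, 552]);
translate([483, 427, 0]) cube([170, 32, 88]);
translate([483, 427, 464]) cube([170, 32, 88]);


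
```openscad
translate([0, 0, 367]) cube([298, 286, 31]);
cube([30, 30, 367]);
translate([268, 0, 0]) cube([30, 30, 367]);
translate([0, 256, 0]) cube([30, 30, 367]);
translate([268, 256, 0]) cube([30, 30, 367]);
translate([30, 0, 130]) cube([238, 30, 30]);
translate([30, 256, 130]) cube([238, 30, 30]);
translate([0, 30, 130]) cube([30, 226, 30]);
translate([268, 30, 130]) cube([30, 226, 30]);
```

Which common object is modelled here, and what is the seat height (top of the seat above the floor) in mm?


A stool. The seat height is 398 mm.

A 298×286×31 slab at z = 367 on four corner posts — a stool. The seat top is 367 + 31 = 398 mm.


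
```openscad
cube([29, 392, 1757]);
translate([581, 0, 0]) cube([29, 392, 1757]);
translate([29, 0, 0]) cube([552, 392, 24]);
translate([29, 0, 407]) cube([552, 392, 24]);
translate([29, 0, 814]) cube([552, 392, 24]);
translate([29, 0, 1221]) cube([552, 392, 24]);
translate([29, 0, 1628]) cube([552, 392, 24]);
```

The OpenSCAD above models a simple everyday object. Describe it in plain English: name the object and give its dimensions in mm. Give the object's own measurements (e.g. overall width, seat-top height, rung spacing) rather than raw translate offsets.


An open bookshelf. Two side panels, each 29 mm thick, 392 mm deep and 1757 mm tall, stand 610 mm apart (outside-to-outside). Between them sit 5 shelves, each 24 mm thick and 392 mm deep, spanning the full gap between the sides. The bottom shelf rests on the floor (its underside at z = 0) and the clear gap between one shelf's top and the next shelf's underside is 383 mm.
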